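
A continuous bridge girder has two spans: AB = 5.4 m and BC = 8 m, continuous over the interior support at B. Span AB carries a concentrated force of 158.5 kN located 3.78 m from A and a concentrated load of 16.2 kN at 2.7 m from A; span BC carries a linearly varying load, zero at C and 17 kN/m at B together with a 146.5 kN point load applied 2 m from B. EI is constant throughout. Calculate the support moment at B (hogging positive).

Insert a hinge at B; M_B is the redundant, and each span becomes simply supported.
Discontinuity in slope at B on the released structure — sum the simple-span end rotations:
  span AB: point load 158.5 at a = 3.78: Pab(L + a)/(6LEI) = 275/EI
  span AB: point load 16.2 at a = 2.7: Pab(L + a)/(6LEI) = 29.52/EI
  span BC: triangular load, peak 17: w₀L³/(45EI) = 193.4/EI
  span BC: point load 146.5 at a = 2: Pab(L + b)/(6LEI) = 512.8/EI
  relative rotation θ_0 = (304.5 + 706.2)/EI = 1011/EI
A unit hogging moment at B produces rotation L₁/(3EI) + L₂/(3EI) = 4.467/EI.
Slope continuity at B: θ_0 = M_B·4.467/EI, so M_B = 1011/4.467 = 226.3 kN·m (hogging).

M_B = 226.3 kN·m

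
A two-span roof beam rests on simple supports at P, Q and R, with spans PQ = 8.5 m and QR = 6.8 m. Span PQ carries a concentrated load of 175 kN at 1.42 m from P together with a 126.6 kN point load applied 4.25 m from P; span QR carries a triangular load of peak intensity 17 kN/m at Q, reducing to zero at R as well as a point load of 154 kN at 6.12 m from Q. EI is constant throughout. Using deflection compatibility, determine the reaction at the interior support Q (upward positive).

Release continuity at Q by inserting a hinge; the redundant is the internal moment M_Q. The primary structure is two simply-supported spans PQ and QR.
Discontinuity in slope at Q on the released structure — sum the simple-span end rotations:
  span PQ: point load 175 at a = 1.42: Pab(L + a)/(6LEI) = 342.2/EI
  span PQ: point load 126.6 at a = 4.25: Pab(L + a)/(6LEI) = 571.7/EI
  span QR: triangular load, peak 17: w₀L³/(45EI) = 118.8/EI
  span QR: point load 154 at a = 6.12: Pab(L + b)/(6LEI) = 117.5/EI
  relative rotation θ_0 = (913.9 + 236.3)/EI = 1150/EI
A unit hogging moment at Q produces rotation L₁/(3EI) + L₂/(3EI) = 5.1/EI.
Slope continuity at Q: θ_0 = M_Q·5.1/EI, so M_Q = 1150/5.1 = 225.5 kN·m (hogging).
Span PQ, ΣM about P with M_Q applied at Q: R_Q^{PQ}·8.5 = 786.5 + 225.5, so R_Q^{PQ} = 119.1 kN and R_P = 301.6 − 119.1 = 182.5 kN.
Span QR, ΣM about R: R_Q^{QR}·6.8 = 366.7 + 225.5, so R_Q^{QR} = 87.1 kN and R_R = 211.8 − 87.1 = 124.7 kN.
R_Q = 119.1 + 87.1 = 206.2 kN.

R_Q = 206.2 kN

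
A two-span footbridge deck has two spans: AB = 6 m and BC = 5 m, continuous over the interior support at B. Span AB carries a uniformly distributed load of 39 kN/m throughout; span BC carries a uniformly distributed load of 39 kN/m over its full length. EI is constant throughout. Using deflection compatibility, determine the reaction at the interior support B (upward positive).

R_B = 269.9 kN

Release continuity at B by inserting a hinge; the redundant is the internal moment M_B. The primary structure is two simply-supported spans AB and BC.
Discontinuity in slope at B on the released structure — sum the simple-span end rotations:
  span AB: UDL 39: wL³/(24EI) = 351/EI
  span BC: UDL 39: wL³/(24EI) = 203.1/EI
  relative rotation θ_0 = (351 + 203.1)/EI = 554.1/EI
A unit hogging moment at B produces rotation L₁/(3EI) + L₂/(3EI) = 3.667/EI.
Slope continuity at B: θ_0 = M_B·3.667/EI, so M_B = 554.1/3.667 = 151.1 kN·m (hogging).
Span AB, ΣM about A with M_B applied at B: R_B^{AB}·6 = 702 + 151.1, so R_B^{AB} = 142.2 kN and R_A = 234 − 142.2 = 91.81 kN.
Span BC, ΣM about C: R_B^{BC}·5 = 487.5 + 151.1, so R_B^{BC} = 127.7 kN and R_C = 195 − 127.7 = 67.28 kN.
R_B = 142.2 + 127.7 = 269.9 kN.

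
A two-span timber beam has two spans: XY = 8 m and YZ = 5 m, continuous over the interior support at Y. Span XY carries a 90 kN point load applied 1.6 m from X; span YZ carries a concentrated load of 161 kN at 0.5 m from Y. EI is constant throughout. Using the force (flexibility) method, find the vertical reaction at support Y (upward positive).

Take M_Y as the redundant. Released structure: two simple spans XY and YZ with a hinge at Y.
End slopes at the hinge Y, treating each span as simply supported:
  span XY: point load 90 at a = 1.6: Pab(L + a)/(6LEI) = 184.3/EI
  span YZ: point load 161 at a = 0.5: Pab(L + b)/(6LEI) = 114.7/EI
  relative rotation θ_0 = (184.3 + 114.7)/EI = 299/EI
A unit hogging moment at Y produces rotation L₁/(3EI) + L₂/(3EI) = 4.333/EI.
Slope continuity at Y: θ_0 = M_Y·4.333/EI, so M_Y = 299/4.333 = 69.01 kN·m (hogging).
Span XY, ΣM about X with M_Y applied at Y: R_Y^{XY}·8 = 144 + 69.01, so R_Y^{XY} = 26.63 kN and R_X = 90 − 26.63 = 63.37 kN.
Span YZ, ΣM about Z: R_Y^{YZ}·5 = 724.5 + 69.01, so R_Y^{YZ} = 158.7 kN and R_Z = 161 − 158.7 = 2.299 kN.
R_Y = 26.63 + 158.7 = 185.3 kN.

R_Y = 185.3 kN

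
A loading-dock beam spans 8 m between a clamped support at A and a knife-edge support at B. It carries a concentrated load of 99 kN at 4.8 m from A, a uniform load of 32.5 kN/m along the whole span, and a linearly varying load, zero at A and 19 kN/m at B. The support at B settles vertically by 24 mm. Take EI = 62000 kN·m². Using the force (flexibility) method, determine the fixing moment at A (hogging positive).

Choose R_B as the redundant. The primary structure is the cantilever fixed at A.
Free-end deflection of the primary structure under the applied loading (downward +):
  point load 99 at a = 4.8: Pa²(3L − a)/(6EI) = 7299/EI
  UDL 32.5: wL⁴/(8EI) = 16640/EI
  triangular load, peak 19 at the free end: 11w₀L⁴/(120EI) = 7134/EI
  δ_0 = 31073/EI
Tip deflection under a unit load at B: L³/(3EI) = 170.7/EI.
With EI = 62000 kN·m²: δ_0 = 0.50118 m and δ_{BB} = 0.002753 m/kN.
Compatibility — the beam at B must follow the support down by 0.024 m: δ_0 − R_B·δ_{BB} = 0.024, so R_B = (0.50118 − 0.024)/0.002753 = 173.3 kN.
Moment equilibrium about A: M_A = Σ(load moments about A) − R_B·L = 1921 − 173.3×8 = 533.7 kN·m.

M_A = 533.7 kN·m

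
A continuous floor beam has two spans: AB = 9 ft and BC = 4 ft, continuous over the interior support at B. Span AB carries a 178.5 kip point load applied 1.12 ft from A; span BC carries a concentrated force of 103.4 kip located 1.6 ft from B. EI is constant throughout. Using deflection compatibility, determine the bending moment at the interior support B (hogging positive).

M_B = 92.57 kip·ft

Insert a hinge at B; M_B is the redundant, and each span becomes simply supported.
Discontinuity in slope at B on the released structure — sum the simple-span end rotations:
  span AB: point load 178.5 at a = 1.12: Pab(L + a)/(6LEI) = 295.2/EI
  span BC: point load 103.4 at a = 1.6: Pab(L + b)/(6LEI) = 105.9/EI
  relative rotation θ_0 = (295.2 + 105.9)/EI = 401.1/EI
A unit hogging moment at B produces rotation L₁/(3EI) + L₂/(3EI) = 4.333/EI.
Slope continuity at B: θ_0 = M_B·4.333/EI, so M_B = 401.1/4.333 = 92.57 kip·ft (hogging).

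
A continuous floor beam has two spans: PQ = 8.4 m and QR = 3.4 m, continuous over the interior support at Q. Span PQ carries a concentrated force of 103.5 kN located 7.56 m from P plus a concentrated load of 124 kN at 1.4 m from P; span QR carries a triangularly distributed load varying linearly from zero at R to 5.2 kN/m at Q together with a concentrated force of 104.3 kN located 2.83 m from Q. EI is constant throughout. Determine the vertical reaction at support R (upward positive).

Insert a hinge at Q; M_Q is the redundant, and each span becomes simply supported.
Rotations at Q on the released spans (each span's end-slope, ×1/EI):
  span PQ: point load 103.5 at a = 7.56: Pab(L + a)/(6LEI) = 208.1/EI
  span PQ: point load 124 at a = 1.4: Pab(L + a)/(6LEI) = 236.3/EI
  span QR: triangular load, peak 5.2: w₀L³/(45EI) = 4.542/EI
  span QR: point load 104.3 at a = 2.83: Pab(L + b)/(6LEI) = 32.74/EI
  relative rotation θ_0 = (444.4 + 37.28)/EI = 481.7/EI
A unit hogging moment at Q produces rotation L₁/(3EI) + L₂/(3EI) = 3.933/EI.
Slope continuity at Q: θ_0 = M_Q·3.933/EI, so M_Q = 481.7/3.933 = 122.5 kN·m (hogging).
Span QR, ΣM about R: R_Q^{QR}·3.4 = 79.49 + 122.5, so R_Q^{QR} = 59.4 kN and R_R = 113.1 − 59.4 = 53.74 kN.

R_R = 53.74 kN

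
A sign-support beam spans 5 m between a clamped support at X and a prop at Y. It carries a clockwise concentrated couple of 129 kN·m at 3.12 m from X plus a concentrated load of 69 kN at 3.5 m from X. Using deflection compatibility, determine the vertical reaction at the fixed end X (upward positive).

Release the roller at Y. Primary structure: cantilever fixed at X.
Primary-structure tip deflection at Y by superposition:
  clockwise couple 129 at a = 3.12: M₀a(2L − a)/(2EI) = 1385/EI
  point load 69 at a = 3.5: Pa²(3L − a)/(6EI) = 1620/EI
  δ_0 = 3005/EI
Flexibility coefficient — unit upward force at Y: δ_{YY} = L³/(3EI) = 41.67/EI.
Compatibility at Y: δ_0 − R_Y·δ_{YY} = 0, so R_Y = 3005/41.67 = 72.11 kN.
Vertical equilibrium: R_X = ΣP − R_Y = 69 − 72.11 = -3.11 kN.

R_X = -3.11 kN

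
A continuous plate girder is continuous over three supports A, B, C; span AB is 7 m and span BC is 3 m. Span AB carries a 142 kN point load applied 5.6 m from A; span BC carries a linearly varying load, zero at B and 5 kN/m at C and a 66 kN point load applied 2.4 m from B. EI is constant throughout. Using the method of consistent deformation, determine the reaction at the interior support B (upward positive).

R_B = 180.1 kN

Insert a hinge at B; M_B is the redundant, and each span becomes simply supported.
Rotations at B on the released spans (each span's end-slope, ×1/EI):
  span AB: point load 142 at a = 5.6: Pab(L + a)/(6LEI) = 334/EI
  span BC: triangular load, peak 5: 7w₀L³/(360EI) = 2.625/EI
  span BC: point load 66 at a = 2.4: Pab(L + b)/(6LEI) = 19.01/EI
  relative rotation θ_0 = (334 + 21.63)/EI = 355.6/EI
A unit hogging moment at B produces rotation L₁/(3EI) + L₂/(3EI) = 3.333/EI.
Slope continuity at B: θ_0 = M_B·3.333/EI, so M_B = 355.6/3.333 = 106.7 kN·m (hogging).
Span AB, ΣM about A with M_B applied at B: R_B^{AB}·7 = 795.2 + 106.7, so R_B^{AB} = 128.8 kN and R_A = 142 − 128.8 = 13.16 kN.
Span BC, ΣM about C: R_B^{BC}·3 = 47.1 + 106.7, so R_B^{BC} = 51.26 kN and R_C = 73.5 − 51.26 = 22.24 kN.
R_B = 128.8 + 51.26 = 180.1 kN.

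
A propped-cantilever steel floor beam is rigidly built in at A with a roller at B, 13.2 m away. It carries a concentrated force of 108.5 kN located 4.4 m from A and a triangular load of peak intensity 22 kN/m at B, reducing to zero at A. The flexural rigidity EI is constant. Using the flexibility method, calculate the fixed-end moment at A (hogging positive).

Choose R_B as the redundant. The primary structure is the cantilever fixed at A.
Deflection at B on the released cantilever, summing each load's contribution:
  point load 108.5 at a = 4.4: Pa²(3L − a)/(6EI) = 12323/EI
  triangular load, peak 22 at the free end: 11w₀L⁴/(120EI) = 61225/EI
  δ_0 = 73548/EI
Flexibility coefficient — unit upward force at B: δ_{BB} = L³/(3EI) = 766.7/EI.
Compatibility at B: δ_0 − R_B·δ_{BB} = 0, so R_B = 73548/766.7 = 95.93 kN.
Moment equilibrium about A: M_A = Σ(load moments about A) − R_B·L = 1755 − 95.93×13.2 = 488.8 kN·m.

M_A = 488.8 kN·m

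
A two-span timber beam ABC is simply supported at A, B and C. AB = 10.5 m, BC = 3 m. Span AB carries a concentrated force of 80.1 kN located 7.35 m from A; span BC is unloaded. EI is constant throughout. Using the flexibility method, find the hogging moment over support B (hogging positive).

Take M_B as the redundant. Released structure: two simple spans AB and BC with a hinge at B.
End slopes at the hinge B, treating each span as simply supported:
  span AB: point load 80.1 at a = 7.35: Pab(L + a)/(6LEI) = 525.4/EI
  relative rotation θ_0 = (525.4 + 0)/EI = 525.4/EI
A unit hogging moment at B produces rotation L₁/(3EI) + L₂/(3EI) = 4.5/EI.
Compatibility: M_B·(L₁+L₂)/(3EI) = θ_0, giving M_B = 116.8 kN·m (hogging).

M_B = 116.8 kN·m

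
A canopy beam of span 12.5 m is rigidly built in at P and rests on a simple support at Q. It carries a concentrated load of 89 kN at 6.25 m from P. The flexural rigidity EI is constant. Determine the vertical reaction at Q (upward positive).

Take the reaction at Q as the redundant and release it; the primary structure is a cantilever fixed at P.
Deflection at Q on the released cantilever, summing each load's contribution:
  point load 89 at a = 6.25: Pa²(3L − a)/(6EI) = 18107/EI
Tip deflection under a unit load at Q: L³/(3EI) = 651/EI.
The prop prevents deflection at Q: R_Q = δ_0/δ_{QQ} = 18107/651 = 27.81 kN.

R_Q = 27.81 kN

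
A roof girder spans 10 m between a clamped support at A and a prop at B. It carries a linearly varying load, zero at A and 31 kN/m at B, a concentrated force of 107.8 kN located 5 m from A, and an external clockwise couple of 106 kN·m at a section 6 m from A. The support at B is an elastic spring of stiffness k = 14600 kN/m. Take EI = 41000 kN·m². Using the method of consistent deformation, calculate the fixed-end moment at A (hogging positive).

Remove the prop at B; the released (primary) structure is a cantilever built in at A.
Primary-structure tip deflection at B by superposition:
  triangular load, peak 31 at the free end: 11w₀L⁴/(120EI) = 28417/EI
  point load 107.8 at a = 5: Pa²(3L − a)/(6EI) = 11229/EI
  clockwise couple 106 at a = 6: M₀a(2L − a)/(2EI) = 4452/EI
  δ_0 = 44098/EI
Tip deflection under a unit load at B: L³/(3EI) = 333.3/EI.
With EI = 41000 kN·m²: δ_0 = 1.0756 m and δ_{BB} = 0.00813 m/kN.
Compatibility — the spring shortens by R_B/k under the reaction it provides: δ_0 − R_B·δ_{BB} = R_B/k. With 1/k = 0.000068 m/kN, R_B = δ_0 / (δ_{BB} + 1/k) = 1.0756 / (0.00813 + 0.000068) = 131.2 kN.
Moment equilibrium about A: M_A = Σ(load moments about A) − R_B·L = 1678 − 131.2×10 = 366.5 kN·m.

M_A = 366.5 kN·m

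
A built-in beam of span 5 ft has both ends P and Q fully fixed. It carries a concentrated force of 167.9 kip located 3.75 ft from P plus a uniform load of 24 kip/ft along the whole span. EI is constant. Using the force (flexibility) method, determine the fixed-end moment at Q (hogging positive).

M_Q = 168.1 kip·ft

Release both end moments; the primary structure is a simply-supported span PQ with redundants M_P and M_Q.
On the primary (simply-supported) span, the end slopes from the loading are:
  at P: point load 167.9 at a = 3.75: Pab(L + b)/(6LEI) = 164/EI
  at Q: point load 167.9 at a = 3.75: Pab(L + a)/(6LEI) = 229.6/EI
  at P: UDL 24: wL³/(24EI) = 125/EI
  at Q: UDL 24: wL³/(24EI) = 125/EI
  θ_P0 = 289/EI,  θ_Q0 = 354.6/EI
Flexibility coefficients: a unit moment at one end gives L/(3EI) there and L/(6EI) at the far end, so f₁₁ = f₂₂ = 1.667/EI and f₁₂ = f₂₁ = 0.8333/EI.
Compatibility — zero rotation at each built-in end:
  1.667 M_P + 0.8333 M_Q = 289
  0.8333 M_P + 1.667 M_Q = 354.6
Solving the pair gives M_P = 89.35 kip·ft and M_Q = 168.1 kip·ft (hogging).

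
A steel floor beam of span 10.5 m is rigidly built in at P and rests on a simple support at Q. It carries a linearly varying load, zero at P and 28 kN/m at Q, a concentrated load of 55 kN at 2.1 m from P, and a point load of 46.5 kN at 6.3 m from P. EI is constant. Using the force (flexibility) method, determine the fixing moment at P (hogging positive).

M_P = 345.3 kN·m

Choose R_Q as the redundant. The primary structure is the cantilever fixed at P.
Primary-structure tip deflection at Q by superposition:
  triangular load, peak 28 at the free end: 11w₀L⁴/(120EI) = 31198/EI
  point load 55 at a = 2.1: Pa²(3L − a)/(6EI) = 1188/EI
  point load 46.5 at a = 6.3: Pa²(3L − a)/(6EI) = 7751/EI
  δ_0 = 40138/EI
Flexibility coefficient — unit upward force at Q: δ_{QQ} = L³/(3EI) = 385.9/EI.
The prop prevents deflection at Q: R_Q = δ_0/δ_{QQ} = 40138/385.9 = 104 kN.
Moment equilibrium about P: M_P = Σ(load moments about P) − R_Q·L = 1437 − 104×10.5 = 345.3 kN·m.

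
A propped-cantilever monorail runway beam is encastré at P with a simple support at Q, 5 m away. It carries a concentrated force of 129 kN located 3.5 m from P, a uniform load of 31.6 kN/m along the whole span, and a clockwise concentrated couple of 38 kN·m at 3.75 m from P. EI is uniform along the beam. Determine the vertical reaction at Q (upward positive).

Take the reaction at Q as the redundant and release it; the primary structure is a cantilever fixed at P.
Free-end deflection of the primary structure under the applied loading (downward +):
  point load 129 at a = 3.5: Pa²(3L − a)/(6EI) = 3029/EI
  UDL 31.6: wL⁴/(8EI) = 2469/EI
  clockwise couple 38 at a = 3.75: M₀a(2L − a)/(2EI) = 445.3/EI
  δ_0 = 5943/EI
Flexibility coefficient — unit upward force at Q: δ_{QQ} = L³/(3EI) = 41.67/EI.
Compatibility at Q: δ_0 − R_Q·δ_{QQ} = 0, so R_Q = 5943/41.67 = 142.6 kN.

R_Q = 142.6 kN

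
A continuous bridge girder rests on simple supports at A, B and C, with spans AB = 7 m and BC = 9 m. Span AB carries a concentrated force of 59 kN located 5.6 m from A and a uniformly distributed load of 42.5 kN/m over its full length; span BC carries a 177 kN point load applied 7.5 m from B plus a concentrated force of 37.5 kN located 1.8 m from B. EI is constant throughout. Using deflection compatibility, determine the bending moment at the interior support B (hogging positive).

Release continuity at B by inserting a hinge; the redundant is the internal moment M_B. The primary structure is two simply-supported spans AB and BC.
End slopes at the hinge B, treating each span as simply supported:
  span AB: point load 59 at a = 5.6: Pab(L + a)/(6LEI) = 138.8/EI
  span AB: UDL 42.5: wL³/(24EI) = 607.4/EI
  span BC: point load 177 at a = 7.5: Pab(L + b)/(6LEI) = 387.2/EI
  span BC: point load 37.5 at a = 1.8: Pab(L + b)/(6LEI) = 145.8/EI
  relative rotation θ_0 = (746.2 + 533)/EI = 1279/EI
A unit hogging moment at B produces rotation L₁/(3EI) + L₂/(3EI) = 5.333/EI.
Slope continuity at B: θ_0 = M_B·5.333/EI, so M_B = 1279/5.333 = 239.8 kN·m (hogging).

M_B = 239.8 kN·m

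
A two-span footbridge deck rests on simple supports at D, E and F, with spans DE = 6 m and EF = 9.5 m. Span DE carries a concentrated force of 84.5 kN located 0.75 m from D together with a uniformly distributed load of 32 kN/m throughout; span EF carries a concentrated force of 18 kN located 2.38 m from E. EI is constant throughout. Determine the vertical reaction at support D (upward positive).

R_D = 155.8 kN

Insert a hinge at E; M_E is the redundant, and each span becomes simply supported.
Discontinuity in slope at E on the released structure — sum the simple-span end rotations:
  span DE: point load 84.5 at a = 0.75: Pab(L + a)/(6LEI) = 62.38/EI
  span DE: UDL 32: wL³/(24EI) = 288/EI
  span EF: point load 18 at a = 2.38: Pab(L + b)/(6LEI) = 88.94/EI
  relative rotation θ_0 = (350.4 + 88.94)/EI = 439.3/EI
A unit hogging moment at E produces rotation L₁/(3EI) + L₂/(3EI) = 5.167/EI.
Slope continuity at E: θ_0 = M_E·5.167/EI, so M_E = 439.3/5.167 = 85.03 kN·m (hogging).
Span DE, ΣM about D with M_E applied at E: R_E^{DE}·6 = 639.4 + 85.03, so R_E^{DE} = 120.7 kN and R_D = 276.5 − 120.7 = 155.8 kN.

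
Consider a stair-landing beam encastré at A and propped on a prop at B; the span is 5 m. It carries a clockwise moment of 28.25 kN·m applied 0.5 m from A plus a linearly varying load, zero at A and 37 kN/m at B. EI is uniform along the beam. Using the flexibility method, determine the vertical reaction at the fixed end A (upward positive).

R_A = 40.01 kN

Release the roller at B. Primary structure: cantilever fixed at A.
Primary-structure tip deflection at B by superposition:
  clockwise couple 28.25 at a = 0.5: M₀a(2L − a)/(2EI) = 67.09/EI
  triangular load, peak 37 at the free end: 11w₀L⁴/(120EI) = 2120/EI
  δ_0 = 2187/EI
Flexibility coefficient — unit upward force at B: δ_{BB} = L³/(3EI) = 41.67/EI.
Compatibility at B: δ_0 − R_B·δ_{BB} = 0, so R_B = 2187/41.67 = 52.49 kN.
Vertical equilibrium: R_A = ΣP − R_B = 92.5 − 52.49 = 40.01 kN.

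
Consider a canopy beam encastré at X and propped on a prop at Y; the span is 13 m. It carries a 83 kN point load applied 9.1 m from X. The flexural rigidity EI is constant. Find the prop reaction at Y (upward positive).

Remove the prop at Y; the released (primary) structure is a cantilever built in at X.
Primary-structure tip deflection at Y by superposition:
  point load 83 at a = 9.1: Pa²(3L − a)/(6EI) = 34252/EI
Flexibility coefficient — unit upward force at Y: δ_{YY} = L³/(3EI) = 732.3/EI.
Compatibility at Y: δ_0 − R_Y·δ_{YY} = 0, so R_Y = 34252/732.3 = 46.77 kN.

R_Y = 46.77 kN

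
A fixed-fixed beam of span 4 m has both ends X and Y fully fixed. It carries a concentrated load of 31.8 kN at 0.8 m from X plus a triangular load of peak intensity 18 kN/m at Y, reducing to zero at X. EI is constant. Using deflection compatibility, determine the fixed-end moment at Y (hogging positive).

Release both end moments; the primary structure is a simply-supported span XY with redundants M_X and M_Y.
Simple-span end rotations at X and Y under the given loads:
  at X: point load 31.8 at a = 0.8: Pab(L + b)/(6LEI) = 24.42/EI
  at Y: point load 31.8 at a = 0.8: Pab(L + a)/(6LEI) = 16.28/EI
  at X: triangular load, peak 18: 7w₀L³/(360EI) = 22.4/EI
  at Y: triangular load, peak 18: w₀L³/(45EI) = 25.6/EI
  θ_X0 = 46.82/EI,  θ_Y0 = 41.88/EI
Flexibility coefficients: a unit moment at one end gives L/(3EI) there and L/(6EI) at the far end, so f₁₁ = f₂₂ = 1.333/EI and f₁₂ = f₂₁ = 0.6667/EI.
Compatibility — zero rotation at each built-in end:
  1.333 M_X + 0.6667 M_Y = 46.82
  0.6667 M_X + 1.333 M_Y = 41.88
Solving the pair gives M_X = 25.88 kN·m and M_Y = 18.47 kN·m (hogging).

M_Y = 18.47 kN·m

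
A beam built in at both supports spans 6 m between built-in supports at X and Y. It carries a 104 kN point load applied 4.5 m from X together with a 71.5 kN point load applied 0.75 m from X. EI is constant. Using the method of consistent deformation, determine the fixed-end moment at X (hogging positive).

M_X = 70.31 kN·m

Take the two fixed-end moments M_X, M_Y as redundants; the released structure is the simple span XY.
Simple-span end rotations at X and Y under the given loads:
  at X: point load 104 at a = 4.5: Pab(L + b)/(6LEI) = 146.2/EI
  at Y: point load 104 at a = 4.5: Pab(L + a)/(6LEI) = 204.8/EI
  at X: point load 71.5 at a = 0.75: Pab(L + b)/(6LEI) = 87.98/EI
  at Y: point load 71.5 at a = 0.75: Pab(L + a)/(6LEI) = 52.79/EI
  θ_X0 = 234.2/EI,  θ_Y0 = 257.5/EI
Flexibility coefficients: a unit moment at one end gives L/(3EI) there and L/(6EI) at the far end, so f₁₁ = f₂₂ = 2/EI and f₁₂ = f₂₁ = 1/EI.
Compatibility — zero rotation at each built-in end:
  2 M_X + 1 M_Y = 234.2
  1 M_X + 2 M_Y = 257.5
Solving the pair gives M_X = 70.31 kN·m and M_Y = 93.62 kN·m (hogging).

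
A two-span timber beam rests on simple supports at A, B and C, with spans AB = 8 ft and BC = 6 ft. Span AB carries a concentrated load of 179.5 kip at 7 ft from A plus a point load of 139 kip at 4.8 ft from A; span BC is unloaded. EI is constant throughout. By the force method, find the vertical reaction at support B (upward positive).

R_B = 300.6 kip

Release continuity at B by inserting a hinge; the redundant is the internal moment M_B. The primary structure is two simply-supported spans AB and BC.
End slopes at the hinge B, treating each span as simply supported:
  span AB: point load 179.5 at a = 7: Pab(L + a)/(6LEI) = 392.7/EI
  span AB: point load 139 at a = 4.8: Pab(L + a)/(6LEI) = 569.3/EI
  relative rotation θ_0 = (962 + 0)/EI = 962/EI
A unit hogging moment at B produces rotation L₁/(3EI) + L₂/(3EI) = 4.667/EI.
Slope continuity at B: θ_0 = M_B·4.667/EI, so M_B = 962/4.667 = 206.1 kip·ft (hogging).
Span AB, ΣM about A with M_B applied at B: R_B^{AB}·8 = 1924 + 206.1, so R_B^{AB} = 266.2 kip and R_A = 318.5 − 266.2 = 52.27 kip.
Span BC, ΣM about C: R_B^{BC}·6 = 0 + 206.1, so R_B^{BC} = 34.36 kip and R_C = 0 − 34.36 = -34.36 kip.
R_B = 266.2 + 34.36 = 300.6 kip.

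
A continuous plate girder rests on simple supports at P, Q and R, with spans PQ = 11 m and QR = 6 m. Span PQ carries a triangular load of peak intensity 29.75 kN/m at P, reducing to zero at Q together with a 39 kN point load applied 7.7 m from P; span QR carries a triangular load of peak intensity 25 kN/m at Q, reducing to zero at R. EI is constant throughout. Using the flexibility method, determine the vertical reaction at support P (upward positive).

R_P = 102 kN

Take M_Q as the redundant. Released structure: two simple spans PQ and QR with a hinge at Q.
Discontinuity in slope at Q on the released structure — sum the simple-span end rotations:
  span PQ: triangular load, peak 29.75: 7w₀L³/(360EI) = 769.9/EI
  span PQ: point load 39 at a = 7.7: Pab(L + a)/(6LEI) = 280.8/EI
  span QR: triangular load, peak 25: w₀L³/(45EI) = 120/EI
  relative rotation θ_0 = (1051 + 120)/EI = 1171/EI
A unit hogging moment at Q produces rotation L₁/(3EI) + L₂/(3EI) = 5.667/EI.
Slope continuity at Q: θ_0 = M_Q·5.667/EI, so M_Q = 1171/5.667 = 206.6 kN·m (hogging).
Span PQ, ΣM about P with M_Q applied at Q: R_Q^{PQ}·11 = 900.3 + 206.6, so R_Q^{PQ} = 100.6 kN and R_P = 202.6 − 100.6 = 102 kN.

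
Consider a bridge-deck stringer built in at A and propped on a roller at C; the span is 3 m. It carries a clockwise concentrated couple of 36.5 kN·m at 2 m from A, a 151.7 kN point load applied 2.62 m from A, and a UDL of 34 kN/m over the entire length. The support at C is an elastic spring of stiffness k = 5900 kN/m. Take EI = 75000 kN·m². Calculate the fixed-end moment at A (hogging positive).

M_A = 366.2 kN·m

Take the reaction at C as the redundant and release it; the primary structure is a cantilever fixed at A.
Primary-structure tip deflection at C by superposition:
  clockwise couple 36.5 at a = 2: M₀a(2L − a)/(2EI) = 146/EI
  point load 151.7 at a = 2.62: Pa²(3L − a)/(6EI) = 1107/EI
  UDL 34: wL⁴/(8EI) = 344.2/EI
  δ_0 = 1598/EI
Flexibility coefficient — unit upward force at C: δ_{CC} = L³/(3EI) = 9/EI.
With EI = 75000 kN·m²: δ_0 = 0.0213 m and δ_{CC} = 0.00012 m/kN.
Compatibility — the spring shortens by R_C/k under the reaction it provides: δ_0 − R_C·δ_{CC} = R_C/k. With 1/k = 0.000169 m/kN, R_C = δ_0 / (δ_{CC} + 1/k) = 0.0213 / (0.00012 + 0.000169) = 73.58 kN.
Moment equilibrium about A: M_A = Σ(load moments about A) − R_C·L = 587 − 73.58×3 = 366.2 kN·m.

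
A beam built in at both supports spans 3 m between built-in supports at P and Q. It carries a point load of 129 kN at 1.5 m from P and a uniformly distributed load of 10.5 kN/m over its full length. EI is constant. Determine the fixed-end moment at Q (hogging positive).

M_Q = 56.25 kN·m

Release both end moments; the primary structure is a simply-supported span PQ with redundants M_P and M_Q.
On the primary (simply-supported) span, the end slopes from the loading are:
  at P: point load 129 at a = 1.5: Pab(L + b)/(6LEI) = 72.56/EI
  at Q: point load 129 at a = 1.5: Pab(L + a)/(6LEI) = 72.56/EI
  at P: UDL 10.5: wL³/(24EI) = 11.81/EI
  at Q: UDL 10.5: wL³/(24EI) = 11.81/EI
  θ_P0 = 84.38/EI,  θ_Q0 = 84.38/EI
Flexibility coefficients: a unit moment at one end gives L/(3EI) there and L/(6EI) at the far end, so f₁₁ = f₂₂ = 1/EI and f₁₂ = f₂₁ = 0.5/EI.
Compatibility — zero rotation at each built-in end:
  1 M_P + 0.5 M_Q = 84.38
  0.5 M_P + 1 M_Q = 84.38
Solving the pair gives M_P = 56.25 kN·m and M_Q = 56.25 kN·m (hogging).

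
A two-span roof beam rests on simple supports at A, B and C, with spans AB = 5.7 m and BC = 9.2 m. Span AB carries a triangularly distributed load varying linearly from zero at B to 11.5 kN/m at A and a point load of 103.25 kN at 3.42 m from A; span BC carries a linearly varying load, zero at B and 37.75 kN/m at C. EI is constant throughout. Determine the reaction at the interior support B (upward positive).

Insert a hinge at B; M_B is the redundant, and each span becomes simply supported.
End slopes at the hinge B, treating each span as simply supported:
  span AB: triangular load, peak 11.5: 7w₀L³/(360EI) = 41.41/EI
  span AB: point load 103.25 at a = 3.42: Pab(L + a)/(6LEI) = 214.7/EI
  span BC: triangular load, peak 37.75: 7w₀L³/(360EI) = 571.6/EI
  relative rotation θ_0 = (256.1 + 571.6)/EI = 827.7/EI
A unit hogging moment at B produces rotation L₁/(3EI) + L₂/(3EI) = 4.967/EI.
Slope continuity at B: θ_0 = M_B·4.967/EI, so M_B = 827.7/4.967 = 166.6 kN·m (hogging).
Span AB, ΣM about A with M_B applied at B: R_B^{AB}·5.7 = 415.4 + 166.6, so R_B^{AB} = 102.1 kN and R_A = 136 − 102.1 = 33.91 kN.
Span BC, ΣM about C: R_B^{BC}·9.2 = 532.5 + 166.6, so R_B^{BC} = 76 kN and R_C = 173.7 − 76 = 97.65 kN.
R_B = 102.1 + 76 = 178.1 kN.

R_B = 178.1 kN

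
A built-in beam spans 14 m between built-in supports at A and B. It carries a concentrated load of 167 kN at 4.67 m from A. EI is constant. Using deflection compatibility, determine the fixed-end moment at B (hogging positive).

Release both end moments; the primary structure is a simply-supported span AB with redundants M_A and M_B.
Simple-span end rotations at A and B under the given loads:
  at A: point load 167 at a = 4.67: Pab(L + b)/(6LEI) = 2021/EI
  at B: point load 167 at a = 4.67: Pab(L + a)/(6LEI) = 1617/EI
  θ_A0 = 2021/EI,  θ_B0 = 1617/EI
Flexibility coefficients: a unit moment at one end gives L/(3EI) there and L/(6EI) at the far end, so f₁₁ = f₂₂ = 4.667/EI and f₁₂ = f₂₁ = 2.333/EI.
Compatibility — zero rotation at each built-in end:
  4.667 M_A + 2.333 M_B = 2021
  2.333 M_A + 4.667 M_B = 1617
Solving the pair gives M_A = 346.4 kN·m and M_B = 173.4 kN·m (hogging).

M_B = 173.4 kN·m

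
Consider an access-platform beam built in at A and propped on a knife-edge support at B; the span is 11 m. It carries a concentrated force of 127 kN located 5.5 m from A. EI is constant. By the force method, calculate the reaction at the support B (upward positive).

Release the roller at B. Primary structure: cantilever fixed at A.
Free-end deflection of the primary structure under the applied loading (downward +):
  point load 127 at a = 5.5: Pa²(3L − a)/(6EI) = 17608/EI
Flexibility coefficient — unit upward force at B: δ_{BB} = L³/(3EI) = 443.7/EI.
The prop prevents deflection at B: R_B = δ_0/δ_{BB} = 17608/443.7 = 39.69 kN.

R_B = 39.69 kN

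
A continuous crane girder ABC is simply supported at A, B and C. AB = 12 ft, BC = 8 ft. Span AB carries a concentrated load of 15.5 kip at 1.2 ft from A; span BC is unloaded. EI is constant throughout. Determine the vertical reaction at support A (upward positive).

Take M_B as the redundant. Released structure: two simple spans AB and BC with a hinge at B.
Rotations at B on the released spans (each span's end-slope, ×1/EI):
  span AB: point load 15.5 at a = 1.2: Pab(L + a)/(6LEI) = 36.83/EI
  relative rotation θ_0 = (36.83 + 0)/EI = 36.83/EI
A unit hogging moment at B produces rotation L₁/(3EI) + L₂/(3EI) = 6.667/EI.
Slope continuity at B: θ_0 = M_B·6.667/EI, so M_B = 36.83/6.667 = 5.524 kip·ft (hogging).
Span AB, ΣM about A with M_B applied at B: R_B^{AB}·12 = 18.6 + 5.524, so R_B^{AB} = 2.01 kip and R_A = 15.5 − 2.01 = 13.49 kip.

R_A = 13.49 kip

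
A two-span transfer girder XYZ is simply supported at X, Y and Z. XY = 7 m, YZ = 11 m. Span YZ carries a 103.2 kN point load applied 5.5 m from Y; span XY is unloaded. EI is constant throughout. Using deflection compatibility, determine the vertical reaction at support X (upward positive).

R_X = -18.58 kN

Insert a hinge at Y; M_Y is the redundant, and each span becomes simply supported.
Rotations at Y on the released spans (each span's end-slope, ×1/EI):
  span YZ: point load 103.2 at a = 5.5: Pab(L + b)/(6LEI) = 780.5/EI
  relative rotation θ_0 = (0 + 780.5)/EI = 780.5/EI
A unit hogging moment at Y produces rotation L₁/(3EI) + L₂/(3EI) = 6/EI.
Compatibility: M_Y·(L₁+L₂)/(3EI) = θ_0, giving M_Y = 130.1 kN·m (hogging).
Span XY, ΣM about X with M_Y applied at Y: R_Y^{XY}·7 = 0 + 130.1, so R_Y^{XY} = 18.58 kN and R_X = 0 − 18.58 = -18.58 kN.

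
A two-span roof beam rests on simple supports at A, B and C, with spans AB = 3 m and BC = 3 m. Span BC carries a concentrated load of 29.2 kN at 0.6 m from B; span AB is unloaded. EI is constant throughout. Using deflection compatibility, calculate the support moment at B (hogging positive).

Insert a hinge at B; M_B is the redundant, and each span becomes simply supported.
Discontinuity in slope at B on the released structure — sum the simple-span end rotations:
  span BC: point load 29.2 at a = 0.6: Pab(L + b)/(6LEI) = 12.61/EI
  relative rotation θ_0 = (0 + 12.61)/EI = 12.61/EI
A unit hogging moment at B produces rotation L₁/(3EI) + L₂/(3EI) = 2/EI.
Slope continuity at B: θ_0 = M_B·2/EI, so M_B = 12.61/2 = 6.307 kN·m (hogging).

M_B = 6.307 kN·m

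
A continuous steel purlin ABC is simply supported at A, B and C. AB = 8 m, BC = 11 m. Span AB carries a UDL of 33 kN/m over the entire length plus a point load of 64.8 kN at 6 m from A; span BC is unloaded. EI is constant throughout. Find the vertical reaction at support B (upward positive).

Take M_B as the redundant. Released structure: two simple spans AB and BC with a hinge at B.
End slopes at the hinge B, treating each span as simply supported:
  span AB: UDL 33: wL³/(24EI) = 704/EI
  span AB: point load 64.8 at a = 6: Pab(L + a)/(6LEI) = 226.8/EI
  relative rotation θ_0 = (930.8 + 0)/EI = 930.8/EI
A unit hogging moment at B produces rotation L₁/(3EI) + L₂/(3EI) = 6.333/EI.
Slope continuity at B: θ_0 = M_B·6.333/EI, so M_B = 930.8/6.333 = 147 kN·m (hogging).
Span AB, ΣM about A with M_B applied at B: R_B^{AB}·8 = 1445 + 147, so R_B^{AB} = 199 kN and R_A = 328.8 − 199 = 129.8 kN.
Span BC, ΣM about C: R_B^{BC}·11 = 0 + 147, so R_B^{BC} = 13.36 kN and R_C = 0 − 13.36 = -13.36 kN.
R_B = 199 + 13.36 = 212.3 kN.

R_B = 212.3 kN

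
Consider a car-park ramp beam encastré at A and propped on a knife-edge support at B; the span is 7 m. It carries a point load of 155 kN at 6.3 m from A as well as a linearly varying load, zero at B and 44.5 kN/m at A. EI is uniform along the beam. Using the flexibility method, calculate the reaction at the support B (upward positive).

R_B = 163 kN

Choose R_B as the redundant. The primary structure is the cantilever fixed at A.
Free-end deflection of the primary structure under the applied loading (downward +):
  point load 155 at a = 6.3: Pa²(3L − a)/(6EI) = 15072/EI
  triangular load, peak 44.5 at the fixed end: w₀L⁴/(30EI) = 3561/EI
  δ_0 = 18634/EI
Tip deflection under a unit load at B: L³/(3EI) = 114.3/EI.
Compatibility at B: δ_0 − R_B·δ_{BB} = 0, so R_B = 18634/114.3 = 163 kN.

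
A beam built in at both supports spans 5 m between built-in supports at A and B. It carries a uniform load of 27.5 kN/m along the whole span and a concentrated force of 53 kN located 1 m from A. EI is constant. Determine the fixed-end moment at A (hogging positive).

Take the two fixed-end moments M_A, M_B as redundants; the released structure is the simple span AB.
End rotations of the released simple span under the applied load (×1/EI):
  at A: UDL 27.5: wL³/(24EI) = 143.2/EI
  at B: UDL 27.5: wL³/(24EI) = 143.2/EI
  at A: point load 53 at a = 1: Pab(L + b)/(6LEI) = 63.6/EI
  at B: point load 53 at a = 1: Pab(L + a)/(6LEI) = 42.4/EI
  θ_A0 = 206.8/EI,  θ_B0 = 185.6/EI
Flexibility coefficients: a unit moment at one end gives L/(3EI) there and L/(6EI) at the far end, so f₁₁ = f₂₂ = 1.667/EI and f₁₂ = f₂₁ = 0.8333/EI.
Compatibility — zero rotation at each built-in end:
  1.667 M_A + 0.8333 M_B = 206.8
  0.8333 M_A + 1.667 M_B = 185.6
Solving the pair gives M_A = 91.21 kN·m and M_B = 65.77 kN·m (hogging).

M_A = 91.21 kN·m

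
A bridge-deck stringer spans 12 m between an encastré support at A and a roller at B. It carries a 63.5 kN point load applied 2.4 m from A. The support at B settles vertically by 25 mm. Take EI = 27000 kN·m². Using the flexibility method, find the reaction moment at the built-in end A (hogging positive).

M_A = 123.8 kN·m

Remove the prop at B; the released (primary) structure is a cantilever built in at A.
Downward deflection at the released point B due to the loads:
  point load 63.5 at a = 2.4: Pa²(3L − a)/(6EI) = 2048/EI
Flexibility coefficient — unit upward force at B: δ_{BB} = L³/(3EI) = 576/EI.
With EI = 27000 kN·m²: δ_0 = 0.075861 m and δ_{BB} = 0.021333 m/kN.
Compatibility — the beam at B must follow the support down by 0.025 m: δ_0 − R_B·δ_{BB} = 0.025, so R_B = (0.075861 − 0.025)/0.021333 = 2.384 kN.
Moment equilibrium about A: M_A = Σ(load moments about A) − R_B·L = 152.4 − 2.384×12 = 123.8 kN·m.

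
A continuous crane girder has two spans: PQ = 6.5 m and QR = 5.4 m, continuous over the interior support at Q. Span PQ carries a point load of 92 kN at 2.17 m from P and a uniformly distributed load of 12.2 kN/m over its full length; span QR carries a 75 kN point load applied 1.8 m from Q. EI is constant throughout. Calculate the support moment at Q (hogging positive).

Insert a hinge at Q; M_Q is the redundant, and each span becomes simply supported.
Discontinuity in slope at Q on the released structure — sum the simple-span end rotations:
  span PQ: point load 92 at a = 2.17: Pab(L + a)/(6LEI) = 192.2/EI
  span PQ: UDL 12.2: wL³/(24EI) = 139.6/EI
  span QR: point load 75 at a = 1.8: Pab(L + b)/(6LEI) = 135/EI
  relative rotation θ_0 = (331.8 + 135)/EI = 466.8/EI
A unit hogging moment at Q produces rotation L₁/(3EI) + L₂/(3EI) = 3.967/EI.
Compatibility: M_Q·(L₁+L₂)/(3EI) = θ_0, giving M_Q = 117.7 kN·m (hogging).

M_Q = 117.7 kN·m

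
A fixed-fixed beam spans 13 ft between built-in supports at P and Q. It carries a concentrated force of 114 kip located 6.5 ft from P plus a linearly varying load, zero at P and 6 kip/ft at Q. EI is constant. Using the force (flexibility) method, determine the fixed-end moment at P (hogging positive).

M_P = 219.1 kip·ft

Release both end moments; the primary structure is a simply-supported span PQ with redundants M_P and M_Q.
Simple-span end rotations at P and Q under the given loads:
  at P: point load 114 at a = 6.5: Pab(L + b)/(6LEI) = 1204/EI
  at Q: point load 114 at a = 6.5: Pab(L + a)/(6LEI) = 1204/EI
  at P: triangular load, peak 6: 7w₀L³/(360EI) = 256.3/EI
  at Q: triangular load, peak 6: w₀L³/(45EI) = 292.9/EI
  θ_P0 = 1460/EI,  θ_Q0 = 1497/EI
Flexibility coefficients: a unit moment at one end gives L/(3EI) there and L/(6EI) at the far end, so f₁₁ = f₂₂ = 4.333/EI and f₁₂ = f₂₁ = 2.167/EI.
Compatibility — zero rotation at each built-in end:
  4.333 M_P + 2.167 M_Q = 1460
  2.167 M_P + 4.333 M_Q = 1497
Solving the pair gives M_P = 219.1 kip·ft and M_Q = 235.9 kip·ft (hogging).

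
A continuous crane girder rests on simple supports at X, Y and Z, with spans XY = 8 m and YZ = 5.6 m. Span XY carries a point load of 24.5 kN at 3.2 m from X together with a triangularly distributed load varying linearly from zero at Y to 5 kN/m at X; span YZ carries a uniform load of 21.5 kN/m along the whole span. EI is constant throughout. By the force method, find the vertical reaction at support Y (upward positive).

R_Y = 96.42 kN

Release continuity at Y by inserting a hinge; the redundant is the internal moment M_Y. The primary structure is two simply-supported spans XY and YZ.
Rotations at Y on the released spans (each span's end-slope, ×1/EI):
  span XY: point load 24.5 at a = 3.2: Pab(L + a)/(6LEI) = 87.81/EI
  span XY: triangular load, peak 5: 7w₀L³/(360EI) = 49.78/EI
  span YZ: UDL 21.5: wL³/(24EI) = 157.3/EI
  relative rotation θ_0 = (137.6 + 157.3)/EI = 294.9/EI
A unit hogging moment at Y produces rotation L₁/(3EI) + L₂/(3EI) = 4.533/EI.
Compatibility: M_Y·(L₁+L₂)/(3EI) = θ_0, giving M_Y = 65.05 kN·m (hogging).
Span XY, ΣM about X with M_Y applied at Y: R_Y^{XY}·8 = 131.7 + 65.05, so R_Y^{XY} = 24.6 kN and R_X = 44.5 − 24.6 = 19.9 kN.
Span YZ, ΣM about Z: R_Y^{YZ}·5.6 = 337.1 + 65.05, so R_Y^{YZ} = 71.82 kN and R_Z = 120.4 − 71.82 = 48.58 kN.
R_Y = 24.6 + 71.82 = 96.42 kN.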